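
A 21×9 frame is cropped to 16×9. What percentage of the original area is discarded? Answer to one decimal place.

23.8%

16×9 is narrower than 21×9, so the crop keeps the full height and trims the width.
Area ratio = (1.778)/(2.333) = 76.19%; the remaining 23.81% is cropped out.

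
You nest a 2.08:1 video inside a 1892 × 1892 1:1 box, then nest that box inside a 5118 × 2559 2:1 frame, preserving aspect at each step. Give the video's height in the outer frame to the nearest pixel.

1230 px

Inside the 1892×1892 canvas the video is width-limited at 1892.00 × 909.62.
Second fit — the 1:1 canvas into 5118×2559 spans the height: 2559.00 × 2559.00 (×1.3525 from 1892×1892).
So the video's height is 909.62 × 1.3525 ≈ 1230.29.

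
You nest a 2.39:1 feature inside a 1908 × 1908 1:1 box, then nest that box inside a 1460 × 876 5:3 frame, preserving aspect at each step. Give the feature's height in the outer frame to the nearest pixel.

367 px

2.39:1 in 1908×1908: fills the width, so the feature is 1908.00 × 798.33.
Second fit — the 1:1 canvas into 1460×876 spans the height: 876.00 × 876.00 (×0.4591 from 1908×1908).
So the feature's height is 798.33 × 0.4591 ≈ 366.53.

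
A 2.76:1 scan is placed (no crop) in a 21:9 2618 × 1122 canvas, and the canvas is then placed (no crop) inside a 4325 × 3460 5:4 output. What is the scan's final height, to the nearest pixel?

1567 px

First fit — 2.76:1 into 2618×1122 spans the width: 2618.00 × 948.55.
21:9 in 4325×3460: fills the width, so the intermediate becomes 4325.00 × 1853.57 — a scale of ×1.6520.
The scan scales with it: height 948.55 × 1.6520 ≈ 1567.03.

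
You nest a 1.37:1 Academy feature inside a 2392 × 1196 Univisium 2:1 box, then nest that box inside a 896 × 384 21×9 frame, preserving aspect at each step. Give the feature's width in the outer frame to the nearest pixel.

Inside the 2392×1196 canvas the feature is height-limited at 1638.52 × 1196.00.
The Univisium 2:1 canvas is height-limited in 896×384, giving 768.00 × 384.00; scale factor 0.3211.
So the feature's width is 1638.52 × 0.3211 ≈ 526.08.

526 px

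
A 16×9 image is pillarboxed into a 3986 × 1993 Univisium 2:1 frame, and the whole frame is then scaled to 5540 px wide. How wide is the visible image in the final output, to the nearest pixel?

4924 px

Fitted into 3986×1993, the image spans the height; its width is 1993 × 16/9 ≈ 3543.11 px.
The frame scales by 5540/3986 = 1.3899; 3543.11 × 1.3899 ≈ 4924.44 px.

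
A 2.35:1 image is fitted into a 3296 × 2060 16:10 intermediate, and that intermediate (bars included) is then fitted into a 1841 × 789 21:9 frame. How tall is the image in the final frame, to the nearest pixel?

537 px

2.35:1 in 3296×2060: fills the width, so the image is 3296.00 × 1402.55.
The 16:10 canvas is height-limited in 1841×789, giving 1262.40 × 789.00; scale factor 0.3830.
Applying the same ×0.3830: 1402.55 → 537.19.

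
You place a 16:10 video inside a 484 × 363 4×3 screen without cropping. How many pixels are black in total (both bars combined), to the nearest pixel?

16:10 is wider than 4×3, so it spans the full width.
That makes the image 302.5000 px tall (484 × 10/16).
363 − 302.5000 = 60.5000 px of bars.
Bar area = 60.5000 × 484 ≈ 29282 px.

29282 pixels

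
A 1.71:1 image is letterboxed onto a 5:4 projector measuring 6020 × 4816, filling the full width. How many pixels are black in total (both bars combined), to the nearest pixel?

That makes the image 3520.4678 px tall (6020 / 1.710).
Leftover height: 4816 − 3520.4678 = 1295.5322 px.
Bar area = 1295.5322 × 6020 ≈ 7799104 px.

7799104 pixels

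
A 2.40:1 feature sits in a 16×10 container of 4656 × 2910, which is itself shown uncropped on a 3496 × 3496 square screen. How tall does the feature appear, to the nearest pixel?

1457 px

Inside the 4656×2910 canvas the feature is width-limited at 4656.00 × 1940.00.
Second fit — the 16×10 canvas into 3496×3496 spans the width: 3496.00 × 2185.00 (×0.7509 from 4656×2910).
So the feature's height is 1940.00 × 0.7509 ≈ 1456.67.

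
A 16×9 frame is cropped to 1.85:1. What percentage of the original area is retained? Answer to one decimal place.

The width stays; only height is cut (since 1.85:1 is wider than 16×9).
Area ratio = (1.778)/(1.850) = 96.10% retained.

96.1%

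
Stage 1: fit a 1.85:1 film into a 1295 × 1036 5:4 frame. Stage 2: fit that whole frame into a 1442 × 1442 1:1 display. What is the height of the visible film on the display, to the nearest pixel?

Inside the 1295×1036 canvas the film is width-limited at 1295.00 × 700.00.
5:4 in 1442×1442: fills the width, so the intermediate becomes 1442.00 × 1153.60 — a scale of ×1.1135.
The film scales with it: height 700.00 × 1.1135 ≈ 779.46.

779 px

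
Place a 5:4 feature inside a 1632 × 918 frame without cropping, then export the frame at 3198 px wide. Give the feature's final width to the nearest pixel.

At 1632×918 the feature is height-limited, so width = 918 × 5/4 ≈ 1147.50 px.
Resizing to 3198 px wide multiplies everything by 1.9596: 1147.50 → 2248.59 px.

2249 px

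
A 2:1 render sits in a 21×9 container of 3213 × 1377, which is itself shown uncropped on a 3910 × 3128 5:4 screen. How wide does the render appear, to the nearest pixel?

2:1 in 3213×1377: fills the height, so the render is 2754.00 × 1377.00.
The 21×9 canvas is width-limited in 3910×3128, giving 3910.00 × 1675.71; scale factor 1.2169.
The render scales with it: width 2754.00 × 1.2169 ≈ 3351.43.

3351 px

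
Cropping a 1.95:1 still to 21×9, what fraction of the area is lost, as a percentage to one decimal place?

21×9 is wider than 1.95:1, so the crop keeps the full width and trims the height.
Area ratio = (1.950)/(2.333) = 83.57%; the remaining 16.43% is cropped out.

16.4%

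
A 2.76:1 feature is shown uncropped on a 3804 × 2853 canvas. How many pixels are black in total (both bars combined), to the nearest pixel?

5609908 pixels

2.76:1 is wider than 4×3, so it spans the full width.
Content height = 3804 / 2.760 ≈ 1378.2609 px.
Leftover height: 2853 − 1378.2609 = 1474.7391 px.
Bar area = 1474.7391 × 3804 ≈ 5609908 px.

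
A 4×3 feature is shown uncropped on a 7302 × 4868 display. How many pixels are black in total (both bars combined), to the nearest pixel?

3949571 pixels

4×3 is narrower than 3×2, so it spans the full height.
Content width = 4868 × 4/3 ≈ 6490.6667 px.
Leftover width: 7302 − 6490.6667 = 811.3333 px.
Bar area = 811.3333 × 4868 ≈ 3949571 px.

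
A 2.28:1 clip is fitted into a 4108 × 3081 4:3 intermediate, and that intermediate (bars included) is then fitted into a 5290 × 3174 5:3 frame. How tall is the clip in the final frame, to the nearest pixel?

First fit — 2.28:1 into 4108×3081 spans the width: 4108.00 × 1801.75.
4:3 in 5290×3174: fills the height, so the intermediate becomes 4232.00 × 3174.00 — a scale of ×1.0302.
So the clip's height is 1801.75 × 1.0302 ≈ 1856.14.

1856 px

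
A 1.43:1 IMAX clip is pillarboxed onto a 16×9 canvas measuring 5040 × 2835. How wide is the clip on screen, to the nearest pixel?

Since 1.430 < 1.778, the clip is height-limited.
That makes the image 4054.05 px wide (2835 × 1.430).

4054 px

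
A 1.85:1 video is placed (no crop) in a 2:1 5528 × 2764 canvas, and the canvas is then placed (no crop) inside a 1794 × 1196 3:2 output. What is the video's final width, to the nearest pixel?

Inside the 5528×2764 canvas the video is height-limited at 5113.40 × 2764.00.
The 2:1 canvas is width-limited in 1794×1196, giving 1794.00 × 897.00; scale factor 0.3245.
The video scales with it: width 5113.40 × 0.3245 ≈ 1659.45.

1659 px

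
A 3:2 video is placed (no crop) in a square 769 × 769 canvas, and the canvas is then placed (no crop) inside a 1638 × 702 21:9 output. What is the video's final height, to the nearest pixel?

468 px

First fit — 3:2 into 769×769 spans the width: 769.00 × 512.67.
square in 1638×702: fills the height, so the intermediate becomes 702.00 × 702.00 — a scale of ×0.9129.
So the video's height is 512.67 × 0.9129 ≈ 468.00.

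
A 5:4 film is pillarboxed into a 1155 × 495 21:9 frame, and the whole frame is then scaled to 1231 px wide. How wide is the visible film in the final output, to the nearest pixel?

Fitted into 1155×495, the film spans the height; its width is 495 × 5/4 ≈ 618.75 px.
Resizing to 1231 px wide multiplies everything by 1.0658: 618.75 → 659.46 px.

659 px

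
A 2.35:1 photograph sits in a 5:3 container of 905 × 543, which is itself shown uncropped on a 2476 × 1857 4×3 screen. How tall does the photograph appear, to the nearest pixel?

1054 px

First fit — 2.35:1 into 905×543 spans the width: 905.00 × 385.11.
5:3 in 2476×1857: fills the width, so the intermediate becomes 2476.00 × 1485.60 — a scale of ×2.7359.
The photograph scales with it: height 385.11 × 2.7359 ≈ 1053.62.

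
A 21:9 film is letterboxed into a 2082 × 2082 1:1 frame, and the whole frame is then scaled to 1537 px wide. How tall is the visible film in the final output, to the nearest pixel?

659 px

In the 2082×2082 frame the film fills the width: height = 2082 × 9/21 ≈ 892.29 px.
Resizing to 1537 px wide multiplies everything by 0.7382: 892.29 → 658.71 px.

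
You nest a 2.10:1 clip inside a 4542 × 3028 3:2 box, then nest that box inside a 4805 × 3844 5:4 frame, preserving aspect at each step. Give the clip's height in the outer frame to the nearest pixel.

2.10:1 in 4542×3028: fills the width, so the clip is 4542.00 × 2162.86.
3:2 in 4805×3844: fills the width, so the intermediate becomes 4805.00 × 3203.33 — a scale of ×1.0579.
The clip scales with it: height 2162.86 × 1.0579 ≈ 2288.10.

2288 px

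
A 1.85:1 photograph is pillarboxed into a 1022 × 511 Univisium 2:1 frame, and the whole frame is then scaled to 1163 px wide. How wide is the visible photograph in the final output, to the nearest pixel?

1076 px

At 1022×511 the photograph is height-limited, so width = 511 × 1.850 ≈ 945.35 px.
Resizing to 1163 px wide multiplies everything by 1.1380: 945.35 → 1075.78 px.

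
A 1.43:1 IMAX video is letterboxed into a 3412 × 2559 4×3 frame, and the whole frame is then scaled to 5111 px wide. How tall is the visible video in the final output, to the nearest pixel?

3574 px

In the 3412×2559 frame the video fills the width: height = 3412 / 1.430 ≈ 2386.01 px.
The frame scales by 5111/3412 = 1.4979; 2386.01 × 1.4979 ≈ 3574.13 px.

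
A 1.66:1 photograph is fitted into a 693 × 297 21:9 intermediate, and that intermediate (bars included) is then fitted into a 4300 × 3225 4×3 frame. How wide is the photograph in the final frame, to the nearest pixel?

1.66:1 in 693×297: fills the height, so the photograph is 493.02 × 297.00.
Second fit — the 21:9 canvas into 4300×3225 spans the width: 4300.00 × 1842.86 (×6.2049 from 693×297).
The photograph scales with it: width 493.02 × 6.2049 ≈ 3059.14.

3059 px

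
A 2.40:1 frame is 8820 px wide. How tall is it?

3675 px

8820 / 2.400 = 3675.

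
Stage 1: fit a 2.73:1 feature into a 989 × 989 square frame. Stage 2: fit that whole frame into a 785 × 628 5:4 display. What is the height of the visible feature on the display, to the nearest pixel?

230 px

Inside the 989×989 canvas the feature is width-limited at 989.00 × 362.27.
Second fit — the square canvas into 785×628 spans the height: 628.00 × 628.00 (×0.6350 from 989×989).
Applying the same ×0.6350: 362.27 → 230.04.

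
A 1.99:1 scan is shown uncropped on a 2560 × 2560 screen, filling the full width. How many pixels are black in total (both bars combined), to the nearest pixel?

3260334 pixels

The scan is 2560 / 1.990 ≈ 1286.4322 px tall.
2560 − 1286.4322 = 1273.5678 px of bars.
That's 1273.5678 × 2560 ≈ 3260334 black pixels.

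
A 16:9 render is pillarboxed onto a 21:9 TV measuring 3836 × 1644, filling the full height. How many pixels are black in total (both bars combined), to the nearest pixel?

Content width = 1644 × 16/9 ≈ 2922.6667 px.
3836 − 2922.6667 = 913.3333 px of bars.
Across the 1644-px span: 913.3333 × 1644 ≈ 1501520 px.

1501520 pixels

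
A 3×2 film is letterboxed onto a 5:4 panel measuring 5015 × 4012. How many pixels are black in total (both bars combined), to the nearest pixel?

3×2 (1.500) > 5:4 (1.250), so the film fills the width.
That makes the image 3343.3333 px tall (5015 × 2/3).
4012 − 3343.3333 = 668.6667 px of bars.
Bar area = 668.6667 × 5015 ≈ 3353363 px.

3353363 pixels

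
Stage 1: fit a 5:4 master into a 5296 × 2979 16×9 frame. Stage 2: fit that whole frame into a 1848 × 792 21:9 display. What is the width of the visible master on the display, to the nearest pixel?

990 px

Inside the 5296×2979 canvas the master is height-limited at 3723.75 × 2979.00.
16×9 in 1848×792: fills the height, so the intermediate becomes 1408.00 × 792.00 — a scale of ×0.2659.
The master scales with it: width 3723.75 × 0.2659 ≈ 990.00.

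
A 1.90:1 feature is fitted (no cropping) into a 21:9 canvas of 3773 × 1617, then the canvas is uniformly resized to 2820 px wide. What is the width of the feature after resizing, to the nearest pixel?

Fitted into 3773×1617, the feature spans the height; its width is 1617 × 1.900 ≈ 3072.30 px.
The frame scales by 2820/3773 = 0.7474; 3072.30 × 0.7474 ≈ 2296.29 px.

2296 px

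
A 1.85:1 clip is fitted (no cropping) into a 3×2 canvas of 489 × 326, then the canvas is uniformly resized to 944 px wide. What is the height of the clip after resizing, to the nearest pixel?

At 489×326 the clip is width-limited, so height = 489 / 1.850 ≈ 264.32 px.
Scaling 489 → 944 is ×1.9305, so the height becomes 264.32 × 1.9305 ≈ 510.27 px.

510 px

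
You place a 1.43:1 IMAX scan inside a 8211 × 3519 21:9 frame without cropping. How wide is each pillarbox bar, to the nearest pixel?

1589 px

1.43:1 IMAX is narrower than 21:9, so it spans the full height.
The scan is 3519 × 1.430 ≈ 5032.17 px wide.
Leftover width: 8211 − 5032.17 = 3178.83 px → 1589.41 each side.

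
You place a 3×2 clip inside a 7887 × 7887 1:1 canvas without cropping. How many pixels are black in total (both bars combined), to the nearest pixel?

20734923 pixels

3×2 (1.500) > 1:1 (1.000), so the clip fills the width.
That makes the image 5258.0000 px tall (7887 × 2/3).
7887 − 5258.0000 = 2629.0000 px of bars.
Bar area = 2629.0000 × 7887 ≈ 20734923 px.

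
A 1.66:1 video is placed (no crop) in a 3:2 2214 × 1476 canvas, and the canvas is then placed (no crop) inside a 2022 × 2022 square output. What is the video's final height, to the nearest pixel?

1.66:1 in 2214×1476: fills the width, so the video is 2214.00 × 1333.73.
3:2 in 2022×2022: fills the width, so the intermediate becomes 2022.00 × 1348.00 — a scale of ×0.9133.
Applying the same ×0.9133: 1333.73 → 1218.07.

1218 px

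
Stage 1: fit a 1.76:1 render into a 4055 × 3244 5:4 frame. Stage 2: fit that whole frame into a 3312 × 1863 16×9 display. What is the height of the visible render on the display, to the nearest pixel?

First fit — 1.76:1 into 4055×3244 spans the width: 4055.00 × 2303.98.
The 5:4 canvas is height-limited in 3312×1863, giving 2328.75 × 1863.00; scale factor 0.5743.
So the render's height is 2303.98 × 0.5743 ≈ 1323.15.

1323 px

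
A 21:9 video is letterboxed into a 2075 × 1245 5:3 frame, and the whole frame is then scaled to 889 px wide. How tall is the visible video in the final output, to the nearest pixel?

In the 2075×1245 frame the video fills the width: height = 2075 × 9/21 ≈ 889.29 px.
The frame scales by 889/2075 = 0.4284; 889.29 × 0.4284 ≈ 381.00 px.

381 px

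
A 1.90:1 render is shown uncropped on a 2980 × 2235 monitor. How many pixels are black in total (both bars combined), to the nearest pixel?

1.90:1 (1.900) > 4×3 (1.333), so the render fills the width.
The render is 2980 / 1.900 ≈ 1568.4211 px tall.
Leftover height: 2235 − 1568.4211 = 666.5789 px.
That's 666.5789 × 2980 ≈ 1986405 black pixels.

1986405 pixels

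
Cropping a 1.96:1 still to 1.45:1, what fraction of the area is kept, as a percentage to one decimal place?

74.0%

1.45:1 is narrower than 1.96:1, so the crop keeps the full height and trims the width.
(1.450)/(1.960) ≈ 0.740 of the area survives.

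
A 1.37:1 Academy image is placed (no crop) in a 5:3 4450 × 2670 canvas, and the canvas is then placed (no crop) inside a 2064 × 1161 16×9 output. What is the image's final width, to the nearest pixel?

1591 px

Inside the 4450×2670 canvas the image is height-limited at 3657.90 × 2670.00.
The 5:3 canvas is height-limited in 2064×1161, giving 1935.00 × 1161.00; scale factor 0.4348.
So the image's width is 3657.90 × 0.4348 ≈ 1590.57.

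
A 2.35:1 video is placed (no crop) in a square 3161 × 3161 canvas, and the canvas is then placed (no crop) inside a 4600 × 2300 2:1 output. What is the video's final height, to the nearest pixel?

Inside the 3161×3161 canvas the video is width-limited at 3161.00 × 1345.11.
square in 4600×2300: fills the height, so the intermediate becomes 2300.00 × 2300.00 — a scale of ×0.7276.
Applying the same ×0.7276: 1345.11 → 978.72.

979 px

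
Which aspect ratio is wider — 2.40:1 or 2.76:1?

2.4 and 2.76; 2.76 > 2.4.

2.76:1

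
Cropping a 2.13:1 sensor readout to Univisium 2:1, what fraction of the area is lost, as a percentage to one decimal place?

Univisium 2:1 is narrower than 2.13:1, so the crop keeps the full height and trims the width.
Fraction kept = (2.000)/(2.130) ≈ 93.90%, so 6.10% is lost.

6.1%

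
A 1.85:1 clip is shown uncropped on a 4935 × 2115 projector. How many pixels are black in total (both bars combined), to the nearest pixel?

2162059 pixels

Since 1.850 < 2.333, the clip is height-limited.
The clip is 2115 × 1.850 ≈ 3912.7500 px wide.
Leftover width: 4935 − 3912.7500 = 1022.2500 px.
Bar area = 1022.2500 × 2115 ≈ 2162059 px.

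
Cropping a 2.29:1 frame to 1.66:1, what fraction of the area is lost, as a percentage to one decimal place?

27.5%

Going from 2.29:1 to 1.66:1 means cutting width while keeping height.
Area ratio = (1.660)/(2.290) = 72.49%; the remaining 27.51% is cropped out.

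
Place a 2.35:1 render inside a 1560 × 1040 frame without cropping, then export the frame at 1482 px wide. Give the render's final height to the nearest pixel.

631 px

At 1560×1040 the render is width-limited, so height = 1560 / 2.350 ≈ 663.83 px.
The frame scales by 1482/1560 = 0.9500; 663.83 × 0.9500 ≈ 630.64 px.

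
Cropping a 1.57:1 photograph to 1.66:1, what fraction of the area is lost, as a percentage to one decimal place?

1.66:1 is wider than 1.57:1, so the crop keeps the full width and trims the height.
Fraction kept = (1.570)/(1.660) ≈ 94.58%, so 5.42% is lost.

5.4%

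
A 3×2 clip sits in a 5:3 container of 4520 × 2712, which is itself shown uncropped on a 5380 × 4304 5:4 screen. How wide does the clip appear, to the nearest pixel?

4842 px

3×2 in 4520×2712: fills the height, so the clip is 4068.00 × 2712.00.
Second fit — the 5:3 canvas into 5380×4304 spans the width: 5380.00 × 3228.00 (×1.1903 from 4520×2712).
So the clip's width is 4068.00 × 1.1903 ≈ 4842.00.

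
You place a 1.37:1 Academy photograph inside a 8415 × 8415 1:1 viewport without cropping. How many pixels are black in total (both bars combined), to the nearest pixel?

19124470 pixels

1.37:1 Academy is wider than 1:1, so it spans the full width.
The photograph is 8415 / 1.370 ≈ 6142.3358 px tall.
8415 − 6142.3358 = 2272.6642 px of bars.
Across the 8415-px span: 2272.6642 × 8415 ≈ 19124470 px.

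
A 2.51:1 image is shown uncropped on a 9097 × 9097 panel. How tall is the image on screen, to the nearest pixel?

3624 px

Since 2.510 > 1.000, the image is width-limited.
That makes the image 3624.30 px tall (9097 / 2.510).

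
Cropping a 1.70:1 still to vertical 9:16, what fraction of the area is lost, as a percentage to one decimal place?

66.9%

Going from 1.70:1 to vertical 9:16 means cutting width while keeping height.
(0.562)/(1.700) ≈ 0.331 of the area survives, leaving 66.91% discarded.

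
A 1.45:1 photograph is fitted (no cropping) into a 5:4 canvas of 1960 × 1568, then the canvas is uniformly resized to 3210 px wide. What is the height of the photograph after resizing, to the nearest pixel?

In the 1960×1568 frame the photograph fills the width: height = 1960 / 1.450 ≈ 1351.72 px.
Resizing to 3210 px wide multiplies everything by 1.6378: 1351.72 → 2213.79 px.

2214 px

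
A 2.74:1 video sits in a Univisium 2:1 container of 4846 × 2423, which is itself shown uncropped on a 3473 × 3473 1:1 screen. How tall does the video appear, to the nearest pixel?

1268 px

2.74:1 in 4846×2423: fills the width, so the video is 4846.00 × 1768.61.
The Univisium 2:1 canvas is width-limited in 3473×3473, giving 3473.00 × 1736.50; scale factor 0.7167.
The video scales with it: height 1768.61 × 0.7167 ≈ 1267.52.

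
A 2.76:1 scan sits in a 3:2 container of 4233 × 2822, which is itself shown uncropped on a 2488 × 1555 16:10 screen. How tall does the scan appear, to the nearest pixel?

2.76:1 in 4233×2822: fills the width, so the scan is 4233.00 × 1533.70.
The 3:2 canvas is height-limited in 2488×1555, giving 2332.50 × 1555.00; scale factor 0.5510.
Applying the same ×0.5510: 1533.70 → 845.11.

845 px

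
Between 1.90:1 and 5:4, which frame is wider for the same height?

1.90:1

1.9 and 5:4 = 1.25; 1.9 > 1.25.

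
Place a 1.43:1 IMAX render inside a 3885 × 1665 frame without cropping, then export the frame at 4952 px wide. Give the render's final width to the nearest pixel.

3035 px

Fitted into 3885×1665, the render spans the height; its width is 1665 × 1.430 ≈ 2380.95 px.
The frame scales by 4952/3885 = 1.2746; 2380.95 × 1.2746 ≈ 3034.87 px.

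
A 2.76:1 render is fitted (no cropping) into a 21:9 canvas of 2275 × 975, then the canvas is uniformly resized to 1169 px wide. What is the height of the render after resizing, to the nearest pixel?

Fitted into 2275×975, the render spans the width; its height is 2275 / 2.760 ≈ 824.28 px.
Scaling 2275 → 1169 is ×0.5138, so the height becomes 824.28 × 0.5138 ≈ 423.55 px.

424 px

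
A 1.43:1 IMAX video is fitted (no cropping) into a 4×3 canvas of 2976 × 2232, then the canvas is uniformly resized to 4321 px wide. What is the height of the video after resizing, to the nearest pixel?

3022 px

In the 2976×2232 frame the video fills the width: height = 2976 / 1.430 ≈ 2081.12 px.
The frame scales by 4321/2976 = 1.4519; 2081.12 × 1.4519 ≈ 3021.68 px.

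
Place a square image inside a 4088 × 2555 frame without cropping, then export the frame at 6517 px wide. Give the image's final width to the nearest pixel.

In the 4088×2555 frame the image fills the height: width = 2555 × 1/1 ≈ 2555.00 px.
The frame scales by 6517/4088 = 1.5942; 2555.00 × 1.5942 ≈ 4073.12 px.

4073 px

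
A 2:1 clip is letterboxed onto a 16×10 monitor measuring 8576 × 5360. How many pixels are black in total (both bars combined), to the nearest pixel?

9193472 pixels

Since 2.000 > 1.600, the clip is width-limited.
The clip is 8576 × 1/2 ≈ 4288.0000 px tall.
Leftover height: 5360 − 4288.0000 = 1072.0000 px.
Across the 8576-px span: 1072.0000 × 8576 ≈ 9193472 px.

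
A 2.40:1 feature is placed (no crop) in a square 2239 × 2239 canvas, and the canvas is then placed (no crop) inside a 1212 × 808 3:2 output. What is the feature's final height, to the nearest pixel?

Inside the 2239×2239 canvas the feature is width-limited at 2239.00 × 932.92.
square in 1212×808: fills the height, so the intermediate becomes 808.00 × 808.00 — a scale of ×0.3609.
Applying the same ×0.3609: 932.92 → 336.67.

337 px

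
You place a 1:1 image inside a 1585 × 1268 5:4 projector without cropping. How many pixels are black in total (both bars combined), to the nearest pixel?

Since 1.000 < 1.250, the image is height-limited.
The image is 1268 × 1/1 ≈ 1268.0000 px wide.
Leftover width: 1585 − 1268.0000 = 317.0000 px.
Across the 1268-px span: 317.0000 × 1268 ≈ 401956 px.

401956 pixels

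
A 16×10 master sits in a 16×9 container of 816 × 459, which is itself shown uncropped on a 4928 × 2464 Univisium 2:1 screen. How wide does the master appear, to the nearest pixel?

16×10 in 816×459: fills the height, so the master is 734.40 × 459.00.
The 16×9 canvas is height-limited in 4928×2464, giving 4380.44 × 2464.00; scale factor 5.3682.
Applying the same ×5.3682: 734.40 → 3942.40.

3942 px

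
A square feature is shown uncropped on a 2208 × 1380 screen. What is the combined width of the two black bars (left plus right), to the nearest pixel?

Since 1.000 < 1.600, the feature is height-limited.
Content width = 1380 × 1/1 ≈ 1380.00 px.
2208 − 1380.00 = 828.00 px of bars.

828 px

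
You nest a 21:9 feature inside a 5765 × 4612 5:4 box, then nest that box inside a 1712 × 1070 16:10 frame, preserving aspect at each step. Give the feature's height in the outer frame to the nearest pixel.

Inside the 5765×4612 canvas the feature is width-limited at 5765.00 × 2470.71.
The 5:4 canvas is height-limited in 1712×1070, giving 1337.50 × 1070.00; scale factor 0.2320.
So the feature's height is 2470.71 × 0.2320 ≈ 573.21.

573 px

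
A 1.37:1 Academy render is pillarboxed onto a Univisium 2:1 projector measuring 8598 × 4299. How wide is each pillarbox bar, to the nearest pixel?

1354 px

1.37:1 Academy (1.370) < Univisium 2:1 (2.000), so the render fills the height.
Content width = 4299 × 1.370 ≈ 5889.63 px.
Leftover width: 8598 − 5889.63 = 2708.37 px → 1354.18 each side.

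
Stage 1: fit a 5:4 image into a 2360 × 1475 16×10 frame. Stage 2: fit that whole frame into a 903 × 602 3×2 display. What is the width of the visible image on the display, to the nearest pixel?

First fit — 5:4 into 2360×1475 spans the height: 1843.75 × 1475.00.
16×10 in 903×602: fills the width, so the intermediate becomes 903.00 × 564.38 — a scale of ×0.3826.
Applying the same ×0.3826: 1843.75 → 705.47.

705 px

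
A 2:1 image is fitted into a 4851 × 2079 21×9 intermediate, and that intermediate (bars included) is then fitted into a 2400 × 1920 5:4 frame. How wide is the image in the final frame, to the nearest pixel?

2057 px

First fit — 2:1 into 4851×2079 spans the height: 4158.00 × 2079.00.
Second fit — the 21×9 canvas into 2400×1920 spans the width: 2400.00 × 1028.57 (×0.4947 from 4851×2079).
So the image's width is 4158.00 × 0.4947 ≈ 2057.14.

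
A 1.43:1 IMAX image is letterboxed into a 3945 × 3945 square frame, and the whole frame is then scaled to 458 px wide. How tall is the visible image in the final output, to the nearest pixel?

In the 3945×3945 frame the image fills the width: height = 3945 / 1.430 ≈ 2758.74 px.
The frame scales by 458/3945 = 0.1161; 2758.74 × 0.1161 ≈ 320.28 px.

320 px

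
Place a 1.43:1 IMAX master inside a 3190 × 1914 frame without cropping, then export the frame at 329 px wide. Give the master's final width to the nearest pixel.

In the 3190×1914 frame the master fills the height: width = 1914 × 1.430 ≈ 2737.02 px.
Scaling 3190 → 329 is ×0.1031, so the width becomes 2737.02 × 0.1031 ≈ 282.28 px.

282 px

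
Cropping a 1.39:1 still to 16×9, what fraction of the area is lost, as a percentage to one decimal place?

21.8%

16×9 is wider than 1.39:1, so the crop keeps the full width and trims the height.
Fraction kept = (1.390)/(1.778) ≈ 78.19%, so 21.81% is lost.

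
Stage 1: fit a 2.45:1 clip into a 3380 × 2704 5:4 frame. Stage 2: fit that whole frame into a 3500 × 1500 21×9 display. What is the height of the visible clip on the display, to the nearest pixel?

765 px

Inside the 3380×2704 canvas the clip is width-limited at 3380.00 × 1379.59.
Second fit — the 5:4 canvas into 3500×1500 spans the height: 1875.00 × 1500.00 (×0.5547 from 3380×2704).
So the clip's height is 1379.59 × 0.5547 ≈ 765.31.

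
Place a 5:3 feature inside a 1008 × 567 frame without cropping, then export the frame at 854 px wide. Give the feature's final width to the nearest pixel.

801 px

At 1008×567 the feature is height-limited, so width = 567 × 5/3 ≈ 945.00 px.
The frame scales by 854/1008 = 0.8472; 945.00 × 0.8472 ≈ 800.62 px.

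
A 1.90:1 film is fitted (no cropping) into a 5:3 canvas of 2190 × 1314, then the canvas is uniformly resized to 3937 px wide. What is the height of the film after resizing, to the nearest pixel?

2072 px

At 2190×1314 the film is width-limited, so height = 2190 / 1.900 ≈ 1152.63 px.
The frame scales by 3937/2190 = 1.7977; 1152.63 × 1.7977 ≈ 2072.11 px.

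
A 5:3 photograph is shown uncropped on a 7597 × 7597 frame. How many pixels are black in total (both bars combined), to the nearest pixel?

23085764 pixels

5:3 (1.667) > square (1.000), so the photograph fills the width.
The photograph is 7597 × 3/5 ≈ 4558.2000 px tall.
7597 − 4558.2000 = 3038.8000 px of bars.
Bar area = 3038.8000 × 7597 ≈ 23085764 px.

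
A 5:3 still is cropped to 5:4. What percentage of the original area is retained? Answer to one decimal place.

5:4 is narrower than 5:3, so the crop keeps the full height and trims the width.
(1.250)/(1.667) ≈ 0.750 of the area survives.

75.0%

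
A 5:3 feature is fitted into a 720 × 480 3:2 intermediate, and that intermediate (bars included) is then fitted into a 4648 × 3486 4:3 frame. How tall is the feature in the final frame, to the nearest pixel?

2789 px

5:3 in 720×480: fills the width, so the feature is 720.00 × 432.00.
Second fit — the 3:2 canvas into 4648×3486 spans the width: 4648.00 × 3098.67 (×6.4556 from 720×480).
So the feature's height is 432.00 × 6.4556 ≈ 2788.80.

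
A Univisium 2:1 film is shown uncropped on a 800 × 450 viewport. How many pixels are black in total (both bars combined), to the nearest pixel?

Univisium 2:1 is wider than 16:9, so it spans the full width.
That makes the image 400.0000 px tall (800 × 1/2).
Black = 450 − 400.0000 = 50.0000 px.
That's 50.0000 × 800 ≈ 40000 black pixels.

40000 pixels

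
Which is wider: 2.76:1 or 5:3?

2.76:1

2.76 and 5:3 = 1.667; 2.76 > 1.667.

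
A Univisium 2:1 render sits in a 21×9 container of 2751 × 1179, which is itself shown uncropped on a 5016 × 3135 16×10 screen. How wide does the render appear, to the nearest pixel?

Inside the 2751×1179 canvas the render is height-limited at 2358.00 × 1179.00.
21×9 in 5016×3135: fills the width, so the intermediate becomes 5016.00 × 2149.71 — a scale of ×1.8233.
Applying the same ×1.8233: 2358.00 → 4299.43.

4299 px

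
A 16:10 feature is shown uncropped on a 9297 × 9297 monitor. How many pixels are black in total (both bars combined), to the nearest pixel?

16:10 is wider than 1:1, so it spans the full width.
That makes the image 5810.6250 px tall (9297 × 10/16).
9297 − 5810.6250 = 3486.3750 px of bars.
Bar area = 3486.3750 × 9297 ≈ 32412828 px.

32412828 pixels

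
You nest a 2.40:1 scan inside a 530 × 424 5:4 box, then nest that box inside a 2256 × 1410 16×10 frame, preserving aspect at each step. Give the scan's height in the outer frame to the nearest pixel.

734 px

First fit — 2.40:1 into 530×424 spans the width: 530.00 × 220.83.
Second fit — the 5:4 canvas into 2256×1410 spans the height: 1762.50 × 1410.00 (×3.3255 from 530×424).
So the scan's height is 220.83 × 3.3255 ≈ 734.38.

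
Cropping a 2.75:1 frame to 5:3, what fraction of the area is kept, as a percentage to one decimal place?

60.6%

The height stays; only width is cut (since 5:3 is narrower than 2.75:1).
Fraction kept = (1.667)/(2.750) ≈ 60.61%.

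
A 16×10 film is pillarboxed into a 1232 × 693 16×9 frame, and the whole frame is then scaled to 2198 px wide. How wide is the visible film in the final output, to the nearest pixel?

At 1232×693 the film is height-limited, so width = 693 × 16/10 ≈ 1108.80 px.
Scaling 1232 → 2198 is ×1.7841, so the width becomes 1108.80 × 1.7841 ≈ 1978.20 px.

1978 px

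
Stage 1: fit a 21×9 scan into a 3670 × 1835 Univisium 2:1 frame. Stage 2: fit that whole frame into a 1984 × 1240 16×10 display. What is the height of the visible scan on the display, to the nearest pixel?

First fit — 21×9 into 3670×1835 spans the width: 3670.00 × 1572.86.
The Univisium 2:1 canvas is width-limited in 1984×1240, giving 1984.00 × 992.00; scale factor 0.5406.
The scan scales with it: height 1572.86 × 0.5406 ≈ 850.29.

850 px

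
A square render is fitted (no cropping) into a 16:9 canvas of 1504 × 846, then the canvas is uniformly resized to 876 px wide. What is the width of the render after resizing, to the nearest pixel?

493 px

In the 1504×846 frame the render fills the height: width = 846 × 1/1 ≈ 846.00 px.
The frame scales by 876/1504 = 0.5824; 846.00 × 0.5824 ≈ 492.75 px.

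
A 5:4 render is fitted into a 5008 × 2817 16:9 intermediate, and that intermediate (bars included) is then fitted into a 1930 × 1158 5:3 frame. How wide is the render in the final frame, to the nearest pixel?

1357 px

First fit — 5:4 into 5008×2817 spans the height: 3521.25 × 2817.00.
16:9 in 1930×1158: fills the width, so the intermediate becomes 1930.00 × 1085.62 — a scale of ×0.3854.
Applying the same ×0.3854: 3521.25 → 1357.03.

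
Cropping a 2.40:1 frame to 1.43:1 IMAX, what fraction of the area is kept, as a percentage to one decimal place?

59.6%

1.43:1 IMAX is narrower than 2.40:1, so the crop keeps the full height and trims the width.
Area ratio = (1.430)/(2.400) = 59.58% retained.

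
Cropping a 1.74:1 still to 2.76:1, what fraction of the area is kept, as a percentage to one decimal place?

63.0%

2.76:1 is wider than 1.74:1, so the crop keeps the full width and trims the height.
(1.740)/(2.760) ≈ 0.630 of the area survives.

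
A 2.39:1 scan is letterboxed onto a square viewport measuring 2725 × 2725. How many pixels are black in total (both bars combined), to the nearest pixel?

2.39:1 (2.390) > square (1.000), so the scan fills the width.
Content height = 2725 / 2.390 ≈ 1140.1674 px.
Black = 2725 − 1140.1674 = 1584.8326 px.
That's 1584.8326 × 2725 ≈ 4318669 black pixels.

4318669 pixels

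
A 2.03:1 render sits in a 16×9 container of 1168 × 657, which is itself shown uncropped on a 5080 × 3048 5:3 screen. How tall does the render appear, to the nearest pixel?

2502 px

First fit — 2.03:1 into 1168×657 spans the width: 1168.00 × 575.37.
The 16×9 canvas is width-limited in 5080×3048, giving 5080.00 × 2857.50; scale factor 4.3493.
The render scales with it: height 575.37 × 4.3493 ≈ 2502.46.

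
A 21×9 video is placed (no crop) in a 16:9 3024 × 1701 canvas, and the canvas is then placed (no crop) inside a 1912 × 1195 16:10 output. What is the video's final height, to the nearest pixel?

819 px

First fit — 21×9 into 3024×1701 spans the width: 3024.00 × 1296.00.
Second fit — the 16:9 canvas into 1912×1195 spans the width: 1912.00 × 1075.50 (×0.6323 from 3024×1701).
So the video's height is 1296.00 × 0.6323 ≈ 819.43.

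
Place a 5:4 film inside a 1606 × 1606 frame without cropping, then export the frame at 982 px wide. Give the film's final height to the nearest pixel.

786 px

At 1606×1606 the film is width-limited, so height = 1606 × 4/5 ≈ 1284.80 px.
Resizing to 982 px wide multiplies everything by 0.6115: 1284.80 → 785.60 px.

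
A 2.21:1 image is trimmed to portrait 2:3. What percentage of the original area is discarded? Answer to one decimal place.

69.8%

portrait 2:3 is narrower than 2.21:1, so the crop keeps the full height and trims the width.
(0.667)/(2.210) ≈ 0.302 of the area survives, leaving 69.83% discarded.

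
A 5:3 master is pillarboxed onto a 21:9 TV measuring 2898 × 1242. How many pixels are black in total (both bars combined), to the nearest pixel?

1028376 pixels

Since 1.667 < 2.333, the master is height-limited.
Content width = 1242 × 5/3 ≈ 2070.0000 px.
Black = 2898 − 2070.0000 = 828.0000 px.
Bar area = 828.0000 × 1242 ≈ 1028376 px.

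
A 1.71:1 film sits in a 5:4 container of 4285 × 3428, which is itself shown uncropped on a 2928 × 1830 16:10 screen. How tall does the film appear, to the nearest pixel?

First fit — 1.71:1 into 4285×3428 spans the width: 4285.00 × 2505.85.
Second fit — the 5:4 canvas into 2928×1830 spans the height: 2287.50 × 1830.00 (×0.5338 from 4285×3428).
Applying the same ×0.5338: 2505.85 → 1337.72.

1338 px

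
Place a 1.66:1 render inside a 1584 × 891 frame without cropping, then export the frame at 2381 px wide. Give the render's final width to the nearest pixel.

2223 px

Fitted into 1584×891, the render spans the height; its width is 891 × 1.660 ≈ 1479.06 px.
Scaling 1584 → 2381 is ×1.5032, so the width becomes 1479.06 × 1.5032 ≈ 2223.26 px.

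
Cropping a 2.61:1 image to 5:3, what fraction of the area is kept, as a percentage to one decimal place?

63.9%

The height stays; only width is cut (since 5:3 is narrower than 2.61:1).
Area ratio = (1.667)/(2.610) = 63.86% retained.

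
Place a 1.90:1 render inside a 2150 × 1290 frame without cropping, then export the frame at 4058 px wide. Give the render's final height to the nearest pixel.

2136 px

In the 2150×1290 frame the render fills the width: height = 2150 / 1.900 ≈ 1131.58 px.
Scaling 2150 → 4058 is ×1.8874, so the height becomes 1131.58 × 1.8874 ≈ 2135.79 px.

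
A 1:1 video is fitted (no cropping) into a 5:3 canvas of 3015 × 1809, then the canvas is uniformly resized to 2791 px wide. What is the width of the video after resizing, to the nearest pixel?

1675 px

Fitted into 3015×1809, the video spans the height; its width is 1809 × 1/1 ≈ 1809.00 px.
The frame scales by 2791/3015 = 0.9257; 1809.00 × 0.9257 ≈ 1674.60 px.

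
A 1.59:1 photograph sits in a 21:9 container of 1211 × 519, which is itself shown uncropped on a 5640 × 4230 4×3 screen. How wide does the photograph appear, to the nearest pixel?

3843 px

1.59:1 in 1211×519: fills the height, so the photograph is 825.21 × 519.00.
21:9 in 5640×4230: fills the width, so the intermediate becomes 5640.00 × 2417.14 — a scale of ×4.6573.
The photograph scales with it: width 825.21 × 4.6573 ≈ 3843.26.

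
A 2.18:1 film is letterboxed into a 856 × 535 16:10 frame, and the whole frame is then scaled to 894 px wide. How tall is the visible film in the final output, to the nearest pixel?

At 856×535 the film is width-limited, so height = 856 / 2.180 ≈ 392.66 px.
Resizing to 894 px wide multiplies everything by 1.0444: 392.66 → 410.09 px.

410 px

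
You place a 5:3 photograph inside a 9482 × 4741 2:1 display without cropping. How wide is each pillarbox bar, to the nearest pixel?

Since 1.667 < 2.000, the photograph is height-limited.
The photograph is 4741 × 5/3 ≈ 7901.67 px wide.
Black = 9482 − 7901.67 = 1580.33 px, or 790.17 per bar.

790 px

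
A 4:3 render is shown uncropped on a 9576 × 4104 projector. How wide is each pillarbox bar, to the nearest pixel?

2052 px

4:3 is narrower than 21:9, so it spans the full height.
The render is 4104 × 4/3 ≈ 5472.00 px wide.
Leftover width: 9576 − 5472.00 = 4104.00 px → 2052.00 each side.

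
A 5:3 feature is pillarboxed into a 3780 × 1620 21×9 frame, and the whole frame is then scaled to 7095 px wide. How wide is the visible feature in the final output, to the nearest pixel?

5068 px

Fitted into 3780×1620, the feature spans the height; its width is 1620 × 5/3 ≈ 2700.00 px.
The frame scales by 7095/3780 = 1.8770; 2700.00 × 1.8770 ≈ 5067.86 px.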